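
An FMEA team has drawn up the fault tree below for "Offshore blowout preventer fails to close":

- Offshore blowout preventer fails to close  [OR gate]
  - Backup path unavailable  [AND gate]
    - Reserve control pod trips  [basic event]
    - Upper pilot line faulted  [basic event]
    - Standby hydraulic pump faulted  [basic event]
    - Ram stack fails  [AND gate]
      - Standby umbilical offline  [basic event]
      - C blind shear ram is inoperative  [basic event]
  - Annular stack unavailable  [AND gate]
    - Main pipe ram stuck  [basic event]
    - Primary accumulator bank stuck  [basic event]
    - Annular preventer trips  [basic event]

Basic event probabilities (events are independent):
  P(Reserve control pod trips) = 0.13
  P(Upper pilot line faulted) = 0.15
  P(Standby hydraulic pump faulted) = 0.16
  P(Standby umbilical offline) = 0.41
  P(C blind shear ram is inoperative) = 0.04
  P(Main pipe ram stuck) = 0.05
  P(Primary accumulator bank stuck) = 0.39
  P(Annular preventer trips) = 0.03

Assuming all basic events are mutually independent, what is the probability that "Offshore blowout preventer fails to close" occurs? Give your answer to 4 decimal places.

0.0006

P(Ram stack fails) [AND] = 0.41 × 0.04 = 0.016400
P(Backup path unavailable) [AND] = 0.13 × 0.15 × 0.16 × 0.016400 = 0.000051
P(Annular stack unavailable) [AND] = 0.05 × 0.39 × 0.03 = 0.000585
P(Offshore blowout preventer fails to close) [OR] = 1 − (1−0.000051) × (1−0.000585) = 0.000636
Rounded to 4 decimal places: P(Offshore blowout preventer fails to close) ≈ 0.0006.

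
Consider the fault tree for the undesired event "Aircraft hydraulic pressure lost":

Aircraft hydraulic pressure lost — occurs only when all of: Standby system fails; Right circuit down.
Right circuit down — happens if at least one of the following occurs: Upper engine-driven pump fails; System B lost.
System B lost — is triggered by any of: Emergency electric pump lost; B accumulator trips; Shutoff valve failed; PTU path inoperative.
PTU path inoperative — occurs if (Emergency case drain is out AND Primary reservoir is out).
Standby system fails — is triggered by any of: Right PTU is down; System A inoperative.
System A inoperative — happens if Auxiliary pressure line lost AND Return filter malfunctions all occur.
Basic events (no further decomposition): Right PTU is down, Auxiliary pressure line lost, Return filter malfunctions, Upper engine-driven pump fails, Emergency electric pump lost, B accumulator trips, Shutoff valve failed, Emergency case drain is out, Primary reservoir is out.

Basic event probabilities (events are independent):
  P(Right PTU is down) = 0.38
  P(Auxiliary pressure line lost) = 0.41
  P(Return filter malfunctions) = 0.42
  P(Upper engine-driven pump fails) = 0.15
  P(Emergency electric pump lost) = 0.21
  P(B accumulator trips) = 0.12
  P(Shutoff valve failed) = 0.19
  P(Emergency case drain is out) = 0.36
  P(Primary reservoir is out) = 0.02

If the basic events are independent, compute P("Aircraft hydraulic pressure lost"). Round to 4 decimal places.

0.2555

P(System A inoperative) [AND] = 0.41 × 0.42 = 0.172200
P(Standby system fails) [OR] = 1 − (1−0.38) × (1−0.172200) = 0.486764
P(PTU path inoperative) [AND] = 0.36 × 0.02 = 0.007200
P(System B lost) [OR] = 1 − (1−0.21) × (1−0.12) × (1−0.19) × (1−0.007200) = 0.440942
P(Right circuit down) [OR] = 1 − (1−0.15) × (1−0.440942) = 0.524801
P(Aircraft hydraulic pressure lost) [AND] = 0.486764 × 0.524801 = 0.255454
Rounded to 4 decimal places: P(Aircraft hydraulic pressure lost) ≈ 0.2555.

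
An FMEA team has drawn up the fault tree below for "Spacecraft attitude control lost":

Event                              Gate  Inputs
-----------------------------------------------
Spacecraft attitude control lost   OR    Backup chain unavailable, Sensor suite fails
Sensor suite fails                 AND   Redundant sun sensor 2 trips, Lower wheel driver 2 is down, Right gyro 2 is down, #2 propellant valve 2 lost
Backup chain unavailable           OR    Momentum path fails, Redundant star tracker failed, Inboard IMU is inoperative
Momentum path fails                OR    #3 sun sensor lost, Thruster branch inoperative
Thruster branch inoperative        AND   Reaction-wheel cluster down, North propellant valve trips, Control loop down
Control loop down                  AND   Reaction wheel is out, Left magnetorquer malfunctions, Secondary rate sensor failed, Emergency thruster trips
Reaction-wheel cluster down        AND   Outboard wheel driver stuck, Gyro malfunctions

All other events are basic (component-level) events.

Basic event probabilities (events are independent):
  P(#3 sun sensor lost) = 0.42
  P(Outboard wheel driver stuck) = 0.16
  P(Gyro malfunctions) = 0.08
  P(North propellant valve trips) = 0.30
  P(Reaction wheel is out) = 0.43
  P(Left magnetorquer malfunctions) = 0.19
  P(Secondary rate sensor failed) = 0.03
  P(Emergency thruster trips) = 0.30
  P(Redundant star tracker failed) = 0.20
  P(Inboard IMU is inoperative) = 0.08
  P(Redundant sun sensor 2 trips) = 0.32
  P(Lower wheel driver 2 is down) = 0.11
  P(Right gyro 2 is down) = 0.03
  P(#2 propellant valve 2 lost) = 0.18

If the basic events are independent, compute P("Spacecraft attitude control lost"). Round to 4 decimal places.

P(Reaction-wheel cluster down) [AND] = 0.16 × 0.08 = 0.012800
P(Control loop down) [AND] = 0.43 × 0.19 × 0.03 × 0.30 = 0.000735
P(Thruster branch inoperative) [AND] = 0.012800 × 0.30 × 0.000735 = 0.000003
P(Momentum path fails) [OR] = 1 − (1−0.42) × (1−0.000003) = 0.420002
P(Backup chain unavailable) [OR] = 1 − (1−0.420002) × (1−0.20) × (1−0.08) = 0.573121
P(Sensor suite fails) [AND] = 0.32 × 0.11 × 0.03 × 0.18 = 0.000190
P(Spacecraft attitude control lost) [OR] = 1 − (1−0.573121) × (1−0.000190) = 0.573202
Rounded to 4 decimal places: P(Spacecraft attitude control lost) ≈ 0.5732.

0.5732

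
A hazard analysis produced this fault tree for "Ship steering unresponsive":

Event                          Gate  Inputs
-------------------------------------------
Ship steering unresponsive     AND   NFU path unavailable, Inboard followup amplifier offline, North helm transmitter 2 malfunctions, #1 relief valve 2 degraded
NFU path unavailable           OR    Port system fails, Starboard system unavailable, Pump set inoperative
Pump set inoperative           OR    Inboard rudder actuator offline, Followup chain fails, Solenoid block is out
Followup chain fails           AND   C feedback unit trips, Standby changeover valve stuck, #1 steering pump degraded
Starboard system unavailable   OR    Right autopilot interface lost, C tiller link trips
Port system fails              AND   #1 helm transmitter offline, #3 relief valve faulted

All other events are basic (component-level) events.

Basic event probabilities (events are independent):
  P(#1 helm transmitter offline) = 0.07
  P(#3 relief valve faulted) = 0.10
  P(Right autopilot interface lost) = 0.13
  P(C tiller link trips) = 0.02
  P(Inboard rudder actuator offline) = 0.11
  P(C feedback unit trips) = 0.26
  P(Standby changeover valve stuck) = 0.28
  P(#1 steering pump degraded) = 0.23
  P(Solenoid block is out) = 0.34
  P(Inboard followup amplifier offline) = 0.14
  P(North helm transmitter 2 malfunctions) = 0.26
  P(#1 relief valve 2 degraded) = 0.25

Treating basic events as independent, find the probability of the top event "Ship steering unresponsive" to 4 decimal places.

0.0047

P(Port system fails) [AND] = 0.07 × 0.10 = 0.007000
P(Starboard system unavailable) [OR] = 1 − (1−0.13) × (1−0.02) = 0.147400
P(Followup chain fails) [AND] = 0.26 × 0.28 × 0.23 = 0.016744
P(Pump set inoperative) [OR] = 1 − (1−0.11) × (1−0.016744) × (1−0.34) = 0.422435
P(NFU path unavailable) [OR] = 1 − (1−0.007000) × (1−0.147400) × (1−0.422435) = 0.511015
P(Ship steering unresponsive) [AND] = 0.511015 × 0.14 × 0.26 × 0.25 = 0.004650
Rounded to 4 decimal places: P(Ship steering unresponsive) ≈ 0.0047.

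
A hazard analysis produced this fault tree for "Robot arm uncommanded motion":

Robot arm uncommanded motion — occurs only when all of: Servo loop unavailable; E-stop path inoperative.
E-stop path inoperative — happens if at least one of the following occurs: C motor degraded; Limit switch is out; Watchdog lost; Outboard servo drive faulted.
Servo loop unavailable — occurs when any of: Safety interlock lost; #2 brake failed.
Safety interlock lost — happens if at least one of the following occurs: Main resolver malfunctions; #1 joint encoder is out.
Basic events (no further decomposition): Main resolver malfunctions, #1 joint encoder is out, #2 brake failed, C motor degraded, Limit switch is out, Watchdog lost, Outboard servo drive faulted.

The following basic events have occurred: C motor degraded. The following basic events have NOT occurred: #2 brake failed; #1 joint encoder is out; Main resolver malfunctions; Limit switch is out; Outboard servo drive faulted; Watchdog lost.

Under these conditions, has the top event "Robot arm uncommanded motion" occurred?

No

Safety interlock lost [OR]: Main resolver malfunctions=not, #1 joint encoder is out=not → no input occurs → does not occur.
Servo loop unavailable [OR]: Safety interlock lost=not, #2 brake failed=not → no input occurs → does not occur.
E-stop path inoperative [OR]: C motor degraded=occurs, Limit switch is out=not, Watchdog lost=not, Outboard servo drive faulted=not → at least one input occurs → occurs.
Robot arm uncommanded motion [AND]: Servo loop unavailable=not, E-stop path inoperative=occurs → not all inputs occur → does not occur.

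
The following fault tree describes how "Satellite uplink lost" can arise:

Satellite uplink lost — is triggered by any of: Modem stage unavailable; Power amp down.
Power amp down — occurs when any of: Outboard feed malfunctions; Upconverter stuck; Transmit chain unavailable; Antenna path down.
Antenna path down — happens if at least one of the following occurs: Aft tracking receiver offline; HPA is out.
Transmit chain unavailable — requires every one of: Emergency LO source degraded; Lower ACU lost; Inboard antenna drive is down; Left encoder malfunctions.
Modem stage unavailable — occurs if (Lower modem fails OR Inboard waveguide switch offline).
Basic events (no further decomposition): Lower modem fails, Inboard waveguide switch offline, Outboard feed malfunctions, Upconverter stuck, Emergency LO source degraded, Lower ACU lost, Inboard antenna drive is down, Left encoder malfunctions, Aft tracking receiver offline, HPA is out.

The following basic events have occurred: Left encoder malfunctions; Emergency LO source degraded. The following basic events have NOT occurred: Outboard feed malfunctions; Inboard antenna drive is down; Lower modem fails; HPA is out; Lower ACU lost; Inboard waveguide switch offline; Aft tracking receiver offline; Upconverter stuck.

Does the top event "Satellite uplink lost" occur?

No

Modem stage unavailable [OR]: Lower modem fails=not, Inboard waveguide switch offline=not → no input occurs → does not occur.
Transmit chain unavailable [AND]: Emergency LO source degraded=occurs, Lower ACU lost=not, Inboard antenna drive is down=not, Left encoder malfunctions=occurs → not all inputs occur → does not occur.
Antenna path down [OR]: Aft tracking receiver offline=not, HPA is out=not → no input occurs → does not occur.
Power amp down [OR]: Outboard feed malfunctions=not, Upconverter stuck=not, Transmit chain unavailable=not, Antenna path down=not → no input occurs → does not occur.
Satellite uplink lost [OR]: Modem stage unavailable=not, Power amp down=not → no input occurs → does not occur.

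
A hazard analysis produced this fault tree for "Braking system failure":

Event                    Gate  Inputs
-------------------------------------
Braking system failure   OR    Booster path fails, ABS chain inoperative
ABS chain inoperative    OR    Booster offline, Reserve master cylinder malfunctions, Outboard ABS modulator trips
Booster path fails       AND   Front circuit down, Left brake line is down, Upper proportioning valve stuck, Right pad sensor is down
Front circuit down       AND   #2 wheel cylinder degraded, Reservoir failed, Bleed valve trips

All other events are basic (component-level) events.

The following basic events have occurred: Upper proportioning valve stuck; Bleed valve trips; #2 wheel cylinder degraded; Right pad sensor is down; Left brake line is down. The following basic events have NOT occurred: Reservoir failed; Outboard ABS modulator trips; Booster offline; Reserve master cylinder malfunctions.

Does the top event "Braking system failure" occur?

No

Front circuit down [AND]: #2 wheel cylinder degraded=occurs, Reservoir failed=not, Bleed valve trips=occurs → not all inputs occur → does not occur.
Booster path fails [AND]: Front circuit down=not, Left brake line is down=occurs, Upper proportioning valve stuck=occurs, Right pad sensor is down=occurs → not all inputs occur → does not occur.
ABS chain inoperative [OR]: Booster offline=not, Reserve master cylinder malfunctions=not, Outboard ABS modulator trips=not → no input occurs → does not occur.
Braking system failure [OR]: Booster path fails=not, ABS chain inoperative=not → no input occurs → does not occur.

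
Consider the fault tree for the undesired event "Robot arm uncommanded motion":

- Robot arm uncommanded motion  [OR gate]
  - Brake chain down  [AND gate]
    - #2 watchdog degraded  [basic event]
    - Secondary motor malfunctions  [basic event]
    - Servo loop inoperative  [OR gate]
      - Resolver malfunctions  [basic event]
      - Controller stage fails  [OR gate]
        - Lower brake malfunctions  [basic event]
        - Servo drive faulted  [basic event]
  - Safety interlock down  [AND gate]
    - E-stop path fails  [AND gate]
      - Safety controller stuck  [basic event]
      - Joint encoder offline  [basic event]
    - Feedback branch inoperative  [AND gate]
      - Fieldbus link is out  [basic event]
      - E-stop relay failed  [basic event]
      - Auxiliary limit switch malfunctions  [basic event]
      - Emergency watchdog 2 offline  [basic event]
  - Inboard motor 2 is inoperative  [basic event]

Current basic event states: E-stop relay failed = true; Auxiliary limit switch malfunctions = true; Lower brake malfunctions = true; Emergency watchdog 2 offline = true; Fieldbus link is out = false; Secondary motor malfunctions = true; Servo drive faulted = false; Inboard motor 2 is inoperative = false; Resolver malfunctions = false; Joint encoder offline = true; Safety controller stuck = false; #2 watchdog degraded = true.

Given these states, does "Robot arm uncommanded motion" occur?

Yes

Controller stage fails [OR]: Lower brake malfunctions=occurs, Servo drive faulted=not → at least one input occurs → occurs.
Servo loop inoperative [OR]: Resolver malfunctions=not, Controller stage fails=occurs → at least one input occurs → occurs.
Brake chain down [AND]: #2 watchdog degraded=occurs, Secondary motor malfunctions=occurs, Servo loop inoperative=occurs → all inputs occur → occurs.
E-stop path fails [AND]: Safety controller stuck=not, Joint encoder offline=occurs → not all inputs occur → does not occur.
Feedback branch inoperative [AND]: Fieldbus link is out=not, E-stop relay failed=occurs, Auxiliary limit switch malfunctions=occurs, Emergency watchdog 2 offline=occurs → not all inputs occur → does not occur.
Safety interlock down [AND]: E-stop path fails=not, Feedback branch inoperative=not → not all inputs occur → does not occur.
Robot arm uncommanded motion [OR]: Brake chain down=occurs, Safety interlock down=not, Inboard motor 2 is inoperative=not → at least one input occurs → occurs.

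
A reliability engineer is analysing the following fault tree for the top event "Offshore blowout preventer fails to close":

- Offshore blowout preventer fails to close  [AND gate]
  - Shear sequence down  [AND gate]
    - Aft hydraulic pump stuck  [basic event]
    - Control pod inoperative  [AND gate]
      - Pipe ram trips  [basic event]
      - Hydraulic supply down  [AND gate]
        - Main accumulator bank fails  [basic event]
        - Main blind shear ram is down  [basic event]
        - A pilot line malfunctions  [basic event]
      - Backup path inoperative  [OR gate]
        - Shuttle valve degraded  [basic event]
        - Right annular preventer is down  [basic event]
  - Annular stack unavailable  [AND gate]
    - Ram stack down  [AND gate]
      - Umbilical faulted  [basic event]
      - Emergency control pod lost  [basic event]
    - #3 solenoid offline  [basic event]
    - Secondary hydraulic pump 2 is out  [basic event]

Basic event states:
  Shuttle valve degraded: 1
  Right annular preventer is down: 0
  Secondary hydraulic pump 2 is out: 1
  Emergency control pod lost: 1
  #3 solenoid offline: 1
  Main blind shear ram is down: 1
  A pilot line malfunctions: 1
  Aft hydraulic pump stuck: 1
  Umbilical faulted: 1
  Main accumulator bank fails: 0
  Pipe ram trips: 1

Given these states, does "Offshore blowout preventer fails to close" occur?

Hydraulic supply down [AND]: Main accumulator bank fails=not, Main blind shear ram is down=occurs, A pilot line malfunctions=occurs → not all inputs occur → does not occur.
Backup path inoperative [OR]: Shuttle valve degraded=occurs, Right annular preventer is down=not → at least one input occurs → occurs.
Control pod inoperative [AND]: Pipe ram trips=occurs, Hydraulic supply down=not, Backup path inoperative=occurs → not all inputs occur → does not occur.
Shear sequence down [AND]: Aft hydraulic pump stuck=occurs, Control pod inoperative=not → not all inputs occur → does not occur.
Ram stack down [AND]: Umbilical faulted=occurs, Emergency control pod lost=occurs → all inputs occur → occurs.
Annular stack unavailable [AND]: Ram stack down=occurs, #3 solenoid offline=occurs, Secondary hydraulic pump 2 is out=occurs → all inputs occur → occurs.
Offshore blowout preventer fails to close [AND]: Shear sequence down=not, Annular stack unavailable=occurs → not all inputs occur → does not occur.

No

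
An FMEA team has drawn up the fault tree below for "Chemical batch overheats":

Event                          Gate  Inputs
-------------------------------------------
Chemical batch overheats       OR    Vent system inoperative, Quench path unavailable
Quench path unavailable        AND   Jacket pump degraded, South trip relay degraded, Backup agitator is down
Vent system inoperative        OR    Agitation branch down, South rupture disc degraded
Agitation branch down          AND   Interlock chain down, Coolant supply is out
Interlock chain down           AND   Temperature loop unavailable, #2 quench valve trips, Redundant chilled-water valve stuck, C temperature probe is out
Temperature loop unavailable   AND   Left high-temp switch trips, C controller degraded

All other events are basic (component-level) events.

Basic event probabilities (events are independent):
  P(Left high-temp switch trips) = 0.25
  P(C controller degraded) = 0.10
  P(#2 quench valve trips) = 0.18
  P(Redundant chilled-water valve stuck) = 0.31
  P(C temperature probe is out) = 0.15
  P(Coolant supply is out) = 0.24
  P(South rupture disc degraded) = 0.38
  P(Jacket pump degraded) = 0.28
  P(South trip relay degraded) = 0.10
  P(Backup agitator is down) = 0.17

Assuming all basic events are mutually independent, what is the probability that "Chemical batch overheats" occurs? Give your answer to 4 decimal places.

0.3830

P(Temperature loop unavailable) [AND] = 0.25 × 0.10 = 0.025000
P(Interlock chain down) [AND] = 0.025000 × 0.18 × 0.31 × 0.15 = 0.000209
P(Agitation branch down) [AND] = 0.000209 × 0.24 = 0.000050
P(Vent system inoperative) [OR] = 1 − (1−0.000050) × (1−0.38) = 0.380031
P(Quench path unavailable) [AND] = 0.28 × 0.10 × 0.17 = 0.004760
P(Chemical batch overheats) [OR] = 1 − (1−0.380031) × (1−0.004760) = 0.382982
Rounded to 4 decimal places: P(Chemical batch overheats) ≈ 0.3830.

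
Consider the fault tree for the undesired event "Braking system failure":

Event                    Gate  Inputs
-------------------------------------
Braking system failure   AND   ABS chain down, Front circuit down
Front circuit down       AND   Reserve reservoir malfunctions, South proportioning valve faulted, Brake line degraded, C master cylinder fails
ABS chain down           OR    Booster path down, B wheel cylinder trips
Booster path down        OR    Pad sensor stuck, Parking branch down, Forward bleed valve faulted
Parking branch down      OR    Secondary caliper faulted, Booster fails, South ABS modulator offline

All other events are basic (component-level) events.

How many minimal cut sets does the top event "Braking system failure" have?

Parking branch down [OR]: union of children's cut sets → 3 cut set(s).
Booster path down [OR]: union of children's cut sets → 5 cut set(s).
ABS chain down [OR]: union of children's cut sets → 6 cut set(s).
Front circuit down [AND]: one cut set from each child combined → 1 × 1 × 1 × 1 = 1 cut set(s).
Braking system failure [AND]: one cut set from each child combined → 6 × 1 = 6 cut set(s).
Minimal cut sets: {Brake line degraded, C master cylinder fails, Pad sensor stuck, Reserve reservoir malfunctions, South proportioning valve faulted}; {Brake line degraded, C master cylinder fails, Reserve reservoir malfunctions, Secondary caliper faulted, South proportioning valve faulted}; {Booster fails, Brake line degraded, C master cylinder fails, Reserve reservoir malfunctions, South proportioning valve faulted}; {Brake line degraded, C master cylinder fails, Reserve reservoir malfunctions, South ABS modulator offline, South proportioning valve faulted}; {Brake line degraded, C master cylinder fails, Forward bleed valve faulted, Reserve reservoir malfunctions, South proportioning valve faulted}; {B wheel cylinder trips, Brake line degraded, C master cylinder fails, Reserve reservoir malfunctions, South proportioning valve faulted}.

6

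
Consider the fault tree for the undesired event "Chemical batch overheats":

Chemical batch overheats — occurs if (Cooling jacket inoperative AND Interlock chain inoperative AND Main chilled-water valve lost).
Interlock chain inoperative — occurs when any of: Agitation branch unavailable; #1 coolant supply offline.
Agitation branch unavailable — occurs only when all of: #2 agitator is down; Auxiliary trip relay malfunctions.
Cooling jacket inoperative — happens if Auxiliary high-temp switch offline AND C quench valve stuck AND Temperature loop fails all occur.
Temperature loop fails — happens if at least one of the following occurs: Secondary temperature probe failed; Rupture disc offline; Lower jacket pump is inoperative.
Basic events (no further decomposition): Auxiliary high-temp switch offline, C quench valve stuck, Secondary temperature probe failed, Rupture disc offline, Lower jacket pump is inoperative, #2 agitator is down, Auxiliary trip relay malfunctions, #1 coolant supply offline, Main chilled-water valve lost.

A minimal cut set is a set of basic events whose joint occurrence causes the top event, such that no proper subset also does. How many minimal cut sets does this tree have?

Temperature loop fails [OR]: union of children's cut sets → 3 cut set(s).
Cooling jacket inoperative [AND]: one cut set from each child combined → 1 × 1 × 3 = 3 cut set(s).
Agitation branch unavailable [AND]: one cut set from each child combined → 1 × 1 = 1 cut set(s).
Interlock chain inoperative [OR]: union of children's cut sets → 2 cut set(s).
Chemical batch overheats [AND]: one cut set from each child combined → 3 × 2 × 1 = 6 cut set(s).
Minimal cut sets: {#2 agitator is down, Auxiliary high-temp switch offline, Auxiliary trip relay malfunctions, C quench valve stuck, Main chilled-water valve lost, Secondary temperature probe failed}; {#1 coolant supply offline, Auxiliary high-temp switch offline, C quench valve stuck, Main chilled-water valve lost, Secondary temperature probe failed}; {#2 agitator is down, Auxiliary high-temp switch offline, Auxiliary trip relay malfunctions, C quench valve stuck, Main chilled-water valve lost, Rupture disc offline}; {#1 coolant supply offline, Auxiliary high-temp switch offline, C quench valve stuck, Main chilled-water valve lost, Rupture disc offline}; {#2 agitator is down, Auxiliary high-temp switch offline, Auxiliary trip relay malfunctions, C quench valve stuck, Lower jacket pump is inoperative, Main chilled-water valve lost}; {#1 coolant supply offline, Auxiliary high-temp switch offline, C quench valve stuck, Lower jacket pump is inoperative, Main chilled-water valve lost}.

6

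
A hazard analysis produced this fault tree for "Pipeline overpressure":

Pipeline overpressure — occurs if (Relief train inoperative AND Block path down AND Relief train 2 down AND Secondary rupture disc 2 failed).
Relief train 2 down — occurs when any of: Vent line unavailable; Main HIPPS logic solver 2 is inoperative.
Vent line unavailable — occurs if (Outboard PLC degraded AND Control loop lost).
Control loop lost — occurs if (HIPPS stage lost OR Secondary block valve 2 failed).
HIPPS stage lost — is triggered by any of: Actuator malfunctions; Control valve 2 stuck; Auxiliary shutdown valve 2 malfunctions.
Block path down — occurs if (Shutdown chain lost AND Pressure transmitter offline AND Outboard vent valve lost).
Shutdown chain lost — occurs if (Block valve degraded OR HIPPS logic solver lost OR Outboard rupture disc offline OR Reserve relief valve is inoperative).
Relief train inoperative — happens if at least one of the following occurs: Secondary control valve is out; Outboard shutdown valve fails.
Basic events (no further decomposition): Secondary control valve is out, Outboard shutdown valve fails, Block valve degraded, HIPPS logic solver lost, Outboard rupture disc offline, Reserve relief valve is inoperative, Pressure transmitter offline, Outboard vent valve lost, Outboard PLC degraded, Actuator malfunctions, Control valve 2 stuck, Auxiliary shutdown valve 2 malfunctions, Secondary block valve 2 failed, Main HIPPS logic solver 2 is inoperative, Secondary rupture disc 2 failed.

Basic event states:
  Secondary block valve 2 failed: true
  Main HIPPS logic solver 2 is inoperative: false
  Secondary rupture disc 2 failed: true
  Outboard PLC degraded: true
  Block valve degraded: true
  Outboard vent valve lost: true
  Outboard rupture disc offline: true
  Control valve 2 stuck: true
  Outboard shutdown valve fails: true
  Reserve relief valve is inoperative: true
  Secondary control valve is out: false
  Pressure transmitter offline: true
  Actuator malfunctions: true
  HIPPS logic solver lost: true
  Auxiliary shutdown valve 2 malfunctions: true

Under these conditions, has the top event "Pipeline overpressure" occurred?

Relief train inoperative [OR]: Secondary control valve is out=not, Outboard shutdown valve fails=occurs → at least one input occurs → occurs.
Shutdown chain lost [OR]: Block valve degraded=occurs, HIPPS logic solver lost=occurs, Outboard rupture disc offline=occurs, Reserve relief valve is inoperative=occurs → at least one input occurs → occurs.
Block path down [AND]: Shutdown chain lost=occurs, Pressure transmitter offline=occurs, Outboard vent valve lost=occurs → all inputs occur → occurs.
HIPPS stage lost [OR]: Actuator malfunctions=occurs, Control valve 2 stuck=occurs, Auxiliary shutdown valve 2 malfunctions=occurs → at least one input occurs → occurs.
Control loop lost [OR]: HIPPS stage lost=occurs, Secondary block valve 2 failed=occurs → at least one input occurs → occurs.
Vent line unavailable [AND]: Outboard PLC degraded=occurs, Control loop lost=occurs → all inputs occur → occurs.
Relief train 2 down [OR]: Vent line unavailable=occurs, Main HIPPS logic solver 2 is inoperative=not → at least one input occurs → occurs.
Pipeline overpressure [AND]: Relief train inoperative=occurs, Block path down=occurs, Relief train 2 down=occurs, Secondary rupture disc 2 failed=occurs → all inputs occur → occurs.

Yes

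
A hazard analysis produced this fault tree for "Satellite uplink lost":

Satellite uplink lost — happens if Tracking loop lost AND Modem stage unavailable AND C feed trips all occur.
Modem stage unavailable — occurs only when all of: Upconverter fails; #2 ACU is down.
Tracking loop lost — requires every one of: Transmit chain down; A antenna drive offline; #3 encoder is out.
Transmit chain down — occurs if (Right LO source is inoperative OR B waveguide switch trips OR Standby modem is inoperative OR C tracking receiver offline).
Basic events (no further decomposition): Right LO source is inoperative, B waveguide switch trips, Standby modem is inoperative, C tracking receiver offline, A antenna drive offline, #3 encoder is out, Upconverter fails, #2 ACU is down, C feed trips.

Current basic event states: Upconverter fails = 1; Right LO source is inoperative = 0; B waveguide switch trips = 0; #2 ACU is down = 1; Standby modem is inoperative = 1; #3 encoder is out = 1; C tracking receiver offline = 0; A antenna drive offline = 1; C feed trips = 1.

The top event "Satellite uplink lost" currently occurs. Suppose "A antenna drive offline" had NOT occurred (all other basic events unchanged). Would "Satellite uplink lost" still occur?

Counterfactual: set "A antenna drive offline" to not occurred.
Transmit chain down [OR]: Right LO source is inoperative=not, B waveguide switch trips=not, Standby modem is inoperative=occurs, C tracking receiver offline=not → at least one input occurs → occurs.
Tracking loop lost [AND]: Transmit chain down=occurs, A antenna drive offline=not, #3 encoder is out=occurs → not all inputs occur → does not occur.
Modem stage unavailable [AND]: Upconverter fails=occurs, #2 ACU is down=occurs → all inputs occur → occurs.
Satellite uplink lost [AND]: Tracking loop lost=not, Modem stage unavailable=occurs, C feed trips=occurs → not all inputs occur → does not occur.

No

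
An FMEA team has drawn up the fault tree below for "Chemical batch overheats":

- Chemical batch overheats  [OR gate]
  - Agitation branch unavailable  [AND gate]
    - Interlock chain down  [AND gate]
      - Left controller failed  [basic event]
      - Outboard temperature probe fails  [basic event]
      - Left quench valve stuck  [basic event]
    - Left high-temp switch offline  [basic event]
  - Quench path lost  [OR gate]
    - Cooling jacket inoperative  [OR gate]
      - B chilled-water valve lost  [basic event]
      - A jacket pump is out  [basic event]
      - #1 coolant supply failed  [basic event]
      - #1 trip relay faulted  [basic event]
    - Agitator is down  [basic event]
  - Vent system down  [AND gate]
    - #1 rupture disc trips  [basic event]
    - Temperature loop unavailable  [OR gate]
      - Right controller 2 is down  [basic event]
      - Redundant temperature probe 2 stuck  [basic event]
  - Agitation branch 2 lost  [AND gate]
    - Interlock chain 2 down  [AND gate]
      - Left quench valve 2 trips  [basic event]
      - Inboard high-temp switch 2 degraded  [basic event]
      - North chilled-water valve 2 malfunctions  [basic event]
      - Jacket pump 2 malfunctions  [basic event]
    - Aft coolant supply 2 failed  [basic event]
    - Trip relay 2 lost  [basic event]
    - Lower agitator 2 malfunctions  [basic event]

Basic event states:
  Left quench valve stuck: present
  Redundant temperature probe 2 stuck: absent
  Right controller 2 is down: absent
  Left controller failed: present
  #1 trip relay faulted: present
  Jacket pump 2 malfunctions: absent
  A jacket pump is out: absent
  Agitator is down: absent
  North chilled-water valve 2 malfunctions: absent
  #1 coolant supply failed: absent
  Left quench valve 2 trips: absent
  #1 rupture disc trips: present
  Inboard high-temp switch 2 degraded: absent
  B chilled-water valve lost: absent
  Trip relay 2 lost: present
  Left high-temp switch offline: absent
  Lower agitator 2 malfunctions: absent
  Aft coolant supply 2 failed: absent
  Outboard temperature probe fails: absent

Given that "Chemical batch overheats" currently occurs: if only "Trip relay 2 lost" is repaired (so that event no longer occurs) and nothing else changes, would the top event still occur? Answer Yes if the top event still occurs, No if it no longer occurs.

Counterfactual: set "Trip relay 2 lost" to not occurred.
Interlock chain down [AND]: Left controller failed=occurs, Outboard temperature probe fails=not, Left quench valve stuck=occurs → not all inputs occur → does not occur.
Agitation branch unavailable [AND]: Interlock chain down=not, Left high-temp switch offline=not → not all inputs occur → does not occur.
Cooling jacket inoperative [OR]: B chilled-water valve lost=not, A jacket pump is out=not, #1 coolant supply failed=not, #1 trip relay faulted=occurs → at least one input occurs → occurs.
Quench path lost [OR]: Cooling jacket inoperative=occurs, Agitator is down=not → at least one input occurs → occurs.
Temperature loop unavailable [OR]: Right controller 2 is down=not, Redundant temperature probe 2 stuck=not → no input occurs → does not occur.
Vent system down [AND]: #1 rupture disc trips=occurs, Temperature loop unavailable=not → not all inputs occur → does not occur.
Interlock chain 2 down [AND]: Left quench valve 2 trips=not, Inboard high-temp switch 2 degraded=not, North chilled-water valve 2 malfunctions=not, Jacket pump 2 malfunctions=not → not all inputs occur → does not occur.
Agitation branch 2 lost [AND]: Interlock chain 2 down=not, Aft coolant supply 2 failed=not, Trip relay 2 lost=not, Lower agitator 2 malfunctions=not → not all inputs occur → does not occur.
Chemical batch overheats [OR]: Agitation branch unavailable=not, Quench path lost=occurs, Vent system down=not, Agitation branch 2 lost=not → at least one input occurs → occurs.

Yes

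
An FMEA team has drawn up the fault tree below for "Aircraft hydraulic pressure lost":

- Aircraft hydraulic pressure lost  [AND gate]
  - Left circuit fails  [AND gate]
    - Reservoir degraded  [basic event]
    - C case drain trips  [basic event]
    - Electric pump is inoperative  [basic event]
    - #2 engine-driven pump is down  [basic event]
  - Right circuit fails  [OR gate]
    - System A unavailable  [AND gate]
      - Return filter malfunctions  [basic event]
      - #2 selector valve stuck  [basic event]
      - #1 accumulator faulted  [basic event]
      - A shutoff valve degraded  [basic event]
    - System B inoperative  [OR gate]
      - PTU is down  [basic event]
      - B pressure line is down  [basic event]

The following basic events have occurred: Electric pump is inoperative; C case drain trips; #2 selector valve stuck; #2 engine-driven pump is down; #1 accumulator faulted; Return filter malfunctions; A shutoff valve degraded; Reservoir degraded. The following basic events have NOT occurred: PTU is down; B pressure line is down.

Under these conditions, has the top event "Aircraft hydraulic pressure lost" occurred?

Yes

Left circuit fails [AND]: Reservoir degraded=occurs, C case drain trips=occurs, Electric pump is inoperative=occurs, #2 engine-driven pump is down=occurs → all inputs occur → occurs.
System A unavailable [AND]: Return filter malfunctions=occurs, #2 selector valve stuck=occurs, #1 accumulator faulted=occurs, A shutoff valve degraded=occurs → all inputs occur → occurs.
System B inoperative [OR]: PTU is down=not, B pressure line is down=not → no input occurs → does not occur.
Right circuit fails [OR]: System A unavailable=occurs, System B inoperative=not → at least one input occurs → occurs.
Aircraft hydraulic pressure lost [AND]: Left circuit fails=occurs, Right circuit fails=occurs → all inputs occur → occurs.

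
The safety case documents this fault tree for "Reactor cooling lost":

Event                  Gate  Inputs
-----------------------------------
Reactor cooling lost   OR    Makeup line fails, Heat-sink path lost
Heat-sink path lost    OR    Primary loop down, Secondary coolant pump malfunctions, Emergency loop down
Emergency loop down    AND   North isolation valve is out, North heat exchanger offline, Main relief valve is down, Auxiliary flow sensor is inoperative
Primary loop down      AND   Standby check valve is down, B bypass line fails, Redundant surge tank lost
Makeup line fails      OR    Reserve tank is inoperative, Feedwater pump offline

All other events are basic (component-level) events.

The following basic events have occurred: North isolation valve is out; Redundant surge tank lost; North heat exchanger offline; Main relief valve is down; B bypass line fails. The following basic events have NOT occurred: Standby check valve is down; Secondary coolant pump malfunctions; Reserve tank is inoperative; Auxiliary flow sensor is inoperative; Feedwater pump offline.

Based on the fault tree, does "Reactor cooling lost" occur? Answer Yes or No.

No

Makeup line fails [OR]: Reserve tank is inoperative=not, Feedwater pump offline=not → no input occurs → does not occur.
Primary loop down [AND]: Standby check valve is down=not, B bypass line fails=occurs, Redundant surge tank lost=occurs → not all inputs occur → does not occur.
Emergency loop down [AND]: North isolation valve is out=occurs, North heat exchanger offline=occurs, Main relief valve is down=occurs, Auxiliary flow sensor is inoperative=not → not all inputs occur → does not occur.
Heat-sink path lost [OR]: Primary loop down=not, Secondary coolant pump malfunctions=not, Emergency loop down=not → no input occurs → does not occur.
Reactor cooling lost [OR]: Makeup line fails=not, Heat-sink path lost=not → no input occurs → does not occur.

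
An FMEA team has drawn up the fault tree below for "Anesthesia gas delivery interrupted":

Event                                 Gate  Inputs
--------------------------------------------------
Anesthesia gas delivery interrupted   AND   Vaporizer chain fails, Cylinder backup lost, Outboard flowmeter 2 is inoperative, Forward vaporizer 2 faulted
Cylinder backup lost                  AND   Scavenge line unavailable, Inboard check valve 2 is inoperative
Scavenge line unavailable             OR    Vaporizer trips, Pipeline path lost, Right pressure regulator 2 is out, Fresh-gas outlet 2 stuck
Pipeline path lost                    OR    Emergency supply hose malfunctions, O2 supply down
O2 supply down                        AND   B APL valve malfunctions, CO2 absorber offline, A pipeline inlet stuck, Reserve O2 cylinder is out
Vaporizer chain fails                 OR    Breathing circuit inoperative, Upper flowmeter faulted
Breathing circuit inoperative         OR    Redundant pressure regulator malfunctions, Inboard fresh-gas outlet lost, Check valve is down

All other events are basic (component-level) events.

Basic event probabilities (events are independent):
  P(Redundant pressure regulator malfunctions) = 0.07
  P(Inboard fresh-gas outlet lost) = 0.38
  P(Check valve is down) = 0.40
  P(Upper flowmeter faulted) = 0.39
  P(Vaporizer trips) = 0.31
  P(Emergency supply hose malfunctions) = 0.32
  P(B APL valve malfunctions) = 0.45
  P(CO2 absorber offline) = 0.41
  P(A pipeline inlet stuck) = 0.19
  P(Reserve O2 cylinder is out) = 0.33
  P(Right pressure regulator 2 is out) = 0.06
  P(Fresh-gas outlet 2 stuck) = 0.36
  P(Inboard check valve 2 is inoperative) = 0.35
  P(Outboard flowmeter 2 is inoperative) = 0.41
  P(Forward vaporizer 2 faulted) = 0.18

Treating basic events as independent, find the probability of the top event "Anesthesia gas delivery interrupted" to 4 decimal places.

0.0147

P(Breathing circuit inoperative) [OR] = 1 − (1−0.07) × (1−0.38) × (1−0.40) = 0.654040
P(Vaporizer chain fails) [OR] = 1 − (1−0.654040) × (1−0.39) = 0.788964
P(O2 supply down) [AND] = 0.45 × 0.41 × 0.19 × 0.33 = 0.011568
P(Pipeline path lost) [OR] = 1 − (1−0.32) × (1−0.011568) = 0.327866
P(Scavenge line unavailable) [OR] = 1 − (1−0.31) × (1−0.327866) × (1−0.06) × (1−0.36) = 0.720994
P(Cylinder backup lost) [AND] = 0.720994 × 0.35 = 0.252348
P(Anesthesia gas delivery interrupted) [AND] = 0.788964 × 0.252348 × 0.41 × 0.18 = 0.014693
Rounded to 4 decimal places: P(Anesthesia gas delivery interrupted) ≈ 0.0147.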